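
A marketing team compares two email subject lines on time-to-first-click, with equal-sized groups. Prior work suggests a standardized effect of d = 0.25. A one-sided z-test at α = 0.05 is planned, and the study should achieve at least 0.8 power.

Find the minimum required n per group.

Set Φ(δ − 1.645) = 0.8; then δ − 1.645 = Φ⁻¹(0.8) = 0.842, giving δ = 2.486.
δ = d·√(n/2) ⇒ n = 2(δ/d)² = 2 × (2.486 / 0.25)² = 197.84.
Rounding up, n = 198 per group.

n = 198 per group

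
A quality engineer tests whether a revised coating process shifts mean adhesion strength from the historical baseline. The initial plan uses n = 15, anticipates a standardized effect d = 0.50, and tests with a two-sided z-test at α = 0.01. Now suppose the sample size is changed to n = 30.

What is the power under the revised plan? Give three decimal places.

With n = 30: δ = d·√n = 0.50 × √30 = 2.7386. Critical value z_{0.005} = 2.576.
Revised power = Φ(δ − 2.576) + Φ(−δ − 2.576) = Φ(0.163) + Φ(-5.314) = 0.5647 + 0.0000 = 0.5647.

Power ≈ 0.565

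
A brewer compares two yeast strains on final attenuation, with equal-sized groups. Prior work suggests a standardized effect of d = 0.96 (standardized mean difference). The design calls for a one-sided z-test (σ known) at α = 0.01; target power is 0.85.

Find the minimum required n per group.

For power 0.85 need Φ(δ − z_{0.01}) = 0.85, so δ = z_{0.01} + z_{0.15} = 2.326 + 1.036 = 3.363.
δ = d·√(n/2) ⇒ n = 2(δ/d)² = 2 × (3.363 / 0.96)² = 24.54.
Round up to the next whole unit.

n = 25 per group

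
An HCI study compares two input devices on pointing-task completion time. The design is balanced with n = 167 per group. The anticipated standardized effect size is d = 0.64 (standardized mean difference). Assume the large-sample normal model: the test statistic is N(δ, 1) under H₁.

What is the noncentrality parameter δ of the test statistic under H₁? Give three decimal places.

δ = d·√(n/2) = 0.64 × √(167/2) = 5.8482

δ ≈ 5.848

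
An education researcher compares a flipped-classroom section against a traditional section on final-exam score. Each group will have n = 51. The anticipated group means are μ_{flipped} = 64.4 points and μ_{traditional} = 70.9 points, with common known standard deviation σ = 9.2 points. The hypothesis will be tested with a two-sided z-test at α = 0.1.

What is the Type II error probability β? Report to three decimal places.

Standardized effect: d = |μ_{flipped} − μ_{traditional}| / σ = |64.4 − 70.9| / 9.2 = 0.7065
Noncentrality parameter: δ = d·√(n/2) = 0.7065 × √(51/2) = 3.5678
Two-sided α = 0.1 → critical value z_{0.05} = 1.645.
Power = Φ(δ − 1.645) + Φ(−δ − 1.645) = Φ(1.923) + Φ(-5.213) = 0.9728 + 0.0000 = 0.9728.
Type II error: β = 1 − power = 1 − 0.9728 = 0.0272.

β ≈ 0.027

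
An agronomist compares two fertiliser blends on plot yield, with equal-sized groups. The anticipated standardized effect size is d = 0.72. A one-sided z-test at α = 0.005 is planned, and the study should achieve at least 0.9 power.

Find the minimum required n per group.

n = 58 per group

For power 0.9 need Φ(δ − z_{0.005}) = 0.9, so δ = z_{0.005} + z_{0.10} = 2.576 + 1.282 = 3.857.
δ = d·√(n/2) ⇒ n = 2(δ/d)² = 2 × (3.857 / 0.72)² = 57.41.
Round up to the next whole unit.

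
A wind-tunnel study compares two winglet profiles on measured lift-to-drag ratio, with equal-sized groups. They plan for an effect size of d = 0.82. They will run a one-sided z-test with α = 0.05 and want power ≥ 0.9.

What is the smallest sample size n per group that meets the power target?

Set Φ(δ − 1.645) = 0.9; then δ − 1.645 = Φ⁻¹(0.9) = 1.282, giving δ = 2.926.
δ = d·√(n/2) ⇒ n = 2(δ/d)² = 2 × (2.926 / 0.82)² = 25.47.
Round up to the next whole unit.

n = 26 per group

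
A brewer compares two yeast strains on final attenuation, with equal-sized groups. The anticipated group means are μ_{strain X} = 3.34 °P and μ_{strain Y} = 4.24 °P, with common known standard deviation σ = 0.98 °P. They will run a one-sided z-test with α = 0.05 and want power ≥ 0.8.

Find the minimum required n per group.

Standardized effect: d = |μ_{strain X} − μ_{strain Y}| / σ = |3.34 − 4.24| / 0.98 = 0.9184
Set Φ(δ − 1.645) = 0.8; then δ − 1.645 = Φ⁻¹(0.8) = 0.842, giving δ = 2.486.
δ = d·√(n/2) ⇒ n = 2(δ/d)² = 2 × (2.486 / 0.9184)² = 14.66.
Rounding up, n = 15 per group.

n = 15 per group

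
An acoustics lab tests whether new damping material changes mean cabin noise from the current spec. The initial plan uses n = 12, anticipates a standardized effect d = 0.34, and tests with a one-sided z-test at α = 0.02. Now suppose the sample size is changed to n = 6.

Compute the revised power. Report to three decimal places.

Power ≈ 0.111

With n = 6: δ = d·√n = 0.34 × √6 = 0.8328. Critical value z_{0.02} = 2.054.
Revised power = P(Z > 2.054 − δ) = Φ(-1.221) = 0.1111.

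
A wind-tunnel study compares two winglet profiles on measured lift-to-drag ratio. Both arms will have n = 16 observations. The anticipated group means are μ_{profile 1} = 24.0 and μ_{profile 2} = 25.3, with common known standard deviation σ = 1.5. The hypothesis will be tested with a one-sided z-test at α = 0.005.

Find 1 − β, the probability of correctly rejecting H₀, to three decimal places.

Power ≈ 0.450

Standardized effect: d = |μ_{profile 1} − μ_{profile 2}| / σ = |24.0 − 25.3| / 1.5 = 0.8667
Noncentrality parameter: δ = d·√(n/2) = 0.8667 × √(16/2) = 2.4513
Critical value for a one-sided test at α = 0.005: z_α = 2.576.
Power = P(Z > 2.576 − δ) = Φ(-0.125) = 0.4504.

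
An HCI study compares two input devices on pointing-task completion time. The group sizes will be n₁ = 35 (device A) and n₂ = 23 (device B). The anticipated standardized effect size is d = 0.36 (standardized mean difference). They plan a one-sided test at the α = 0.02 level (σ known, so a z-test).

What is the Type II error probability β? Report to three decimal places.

Noncentrality parameter: δ = d / √(1/n₁ + 1/n₂) = 0.36 / √(1/35 + 1/23) = 1.3412
Critical value for a one-sided test at α = 0.02: z_α = 2.054.
Power = Φ(δ − 2.054) = Φ(-0.713) = 0.2381.
Type II error: β = 1 − power = 1 − 0.2381 = 0.7619.

β ≈ 0.762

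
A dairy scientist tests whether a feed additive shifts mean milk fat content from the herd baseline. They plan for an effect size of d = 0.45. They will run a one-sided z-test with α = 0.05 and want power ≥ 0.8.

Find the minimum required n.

For power 0.8 need Φ(δ − z_{0.05}) = 0.8, so δ = z_{0.05} + z_{0.20} = 1.645 + 0.842 = 2.486.
δ = d·√n ⇒ n = (δ/d)² = (2.486 / 0.45)² = 30.53.
Round up to the next whole unit.

n = 31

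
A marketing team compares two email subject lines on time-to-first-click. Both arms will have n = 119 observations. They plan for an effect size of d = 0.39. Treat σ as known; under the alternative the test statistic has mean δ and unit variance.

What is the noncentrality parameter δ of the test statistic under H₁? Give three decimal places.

The noncentrality parameter scales effect size by the design's sample-size factor: δ = d·√(n/2) = 0.39 × √(119/2) = 3.0083

δ ≈ 3.008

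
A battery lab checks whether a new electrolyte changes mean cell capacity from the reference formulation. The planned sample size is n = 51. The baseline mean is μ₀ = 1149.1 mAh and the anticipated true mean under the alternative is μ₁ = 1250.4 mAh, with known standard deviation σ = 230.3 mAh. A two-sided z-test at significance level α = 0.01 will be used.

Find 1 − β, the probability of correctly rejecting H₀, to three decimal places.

Power ≈ 0.714

Standardized effect: d = |μ₁ − μ₀| / σ = |1250.4 − 1149.1| / 230.3 = 0.4399
Noncentrality parameter: δ = d·√n = 0.4399 × √51 = 3.1412
Critical value for a two-sided test at α = 0.01: z_{α/2} = 2.576.
Power = Φ(δ − 2.576) + Φ(−δ − 2.576) = Φ(0.565) + Φ(-5.717) = 0.7141 + 0.0000 = 0.7141.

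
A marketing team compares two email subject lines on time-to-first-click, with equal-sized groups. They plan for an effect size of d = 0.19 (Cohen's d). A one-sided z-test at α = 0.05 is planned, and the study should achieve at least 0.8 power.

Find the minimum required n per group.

For power 0.8 need Φ(δ − z_{0.05}) = 0.8, so δ = z_{0.05} + z_{0.20} = 1.645 + 0.842 = 2.486.
δ = d·√(n/2) ⇒ n = 2(δ/d)² = 2 × (2.486 / 0.19)² = 342.52.
Rounding up, n = 343 per group.

n = 343 per group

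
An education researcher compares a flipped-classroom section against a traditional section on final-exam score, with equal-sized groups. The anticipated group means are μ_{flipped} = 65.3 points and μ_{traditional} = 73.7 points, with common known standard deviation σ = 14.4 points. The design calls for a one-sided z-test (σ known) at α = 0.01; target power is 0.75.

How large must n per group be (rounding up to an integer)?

Standardized effect: d = |μ_{flipped} − μ_{traditional}| / σ = |65.3 − 73.7| / 14.4 = 0.5833
Set Φ(δ − 2.326) = 0.75; then δ − 2.326 = Φ⁻¹(0.75) = 0.674, giving δ = 3.001.
δ = d·√(n/2) ⇒ n = 2(δ/d)² = 2 × (3.001 / 0.5833)² = 52.93.
Round up to the next whole unit.

n = 53 per group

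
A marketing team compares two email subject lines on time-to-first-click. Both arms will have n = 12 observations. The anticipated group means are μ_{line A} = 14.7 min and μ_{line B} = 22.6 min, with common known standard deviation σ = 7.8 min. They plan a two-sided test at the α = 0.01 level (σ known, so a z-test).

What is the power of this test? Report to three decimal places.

Standardized effect: d = |μ_{line A} − μ_{line B}| / σ = |14.7 − 22.6| / 7.8 = 1.0128
Noncentrality parameter: δ = d·√(n/2) = 1.0128 × √(12/2) = 2.4809
Critical value for a two-sided test at α = 0.01: z_{α/2} = 2.576.
Power = Φ(δ − 2.576) + Φ(−δ − 2.576) = Φ(-0.095) + Φ(-5.057) = 0.4622 + 0.0000 = 0.4622.

Power ≈ 0.462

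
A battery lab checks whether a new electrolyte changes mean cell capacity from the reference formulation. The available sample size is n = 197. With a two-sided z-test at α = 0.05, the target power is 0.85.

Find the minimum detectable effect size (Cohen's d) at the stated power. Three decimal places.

d ≈ 0.213

Need Φ(δ − 1.960) = 0.85, so δ = 1.960 + 1.036 = 2.996.
(Lower-tail contribution to power is negligible for δ > 0.)
δ = d·√n ⇒ d = δ/√n = 2.996/√197 = 0.2135.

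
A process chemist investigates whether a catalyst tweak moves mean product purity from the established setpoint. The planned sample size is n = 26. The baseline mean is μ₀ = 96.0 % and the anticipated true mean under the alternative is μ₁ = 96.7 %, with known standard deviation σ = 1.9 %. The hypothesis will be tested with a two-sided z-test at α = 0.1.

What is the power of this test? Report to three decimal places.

Standardized effect: d = |μ₁ − μ₀| / σ = |96.7 − 96.0| / 1.9 = 0.3684
Noncentrality parameter: δ = d·√n = 0.3684 × √26 = 1.8786
Critical value for a two-sided test at α = 0.1: z_{α/2} = 1.645.
Power = Φ(δ − 1.645) + Φ(−δ − 1.645) = Φ(0.234) + Φ(-3.523) = 0.5924 + 0.0002 = 0.5926.

Power ≈ 0.593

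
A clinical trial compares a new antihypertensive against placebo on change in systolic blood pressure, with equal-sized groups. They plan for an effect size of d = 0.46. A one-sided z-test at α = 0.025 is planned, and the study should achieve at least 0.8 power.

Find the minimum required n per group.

For power 0.8 need Φ(δ − z_{0.025}) = 0.8, so δ = z_{0.025} + z_{0.20} = 1.960 + 0.842 = 2.802.
δ = d·√(n/2) ⇒ n = 2(δ/d)² = 2 × (2.802 / 0.46)² = 74.19.
Rounding up, n = 75 per group.

n = 75 per group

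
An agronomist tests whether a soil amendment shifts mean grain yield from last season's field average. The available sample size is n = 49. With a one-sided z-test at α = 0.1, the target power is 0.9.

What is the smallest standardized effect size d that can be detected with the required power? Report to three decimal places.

Need Φ(δ − 1.282) = 0.9, so δ = 1.282 + 1.282 = 2.563.
δ = d·√n ⇒ d = δ/√n = 2.563/√49 = 0.3662.

d ≈ 0.366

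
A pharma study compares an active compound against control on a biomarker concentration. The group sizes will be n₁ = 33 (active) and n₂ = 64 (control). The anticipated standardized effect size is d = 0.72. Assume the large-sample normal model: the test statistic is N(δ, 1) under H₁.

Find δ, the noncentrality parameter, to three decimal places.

δ ≈ 3.360

The noncentrality parameter scales effect size by the design's sample-size factor: δ = d / √(1/n₁ + 1/n₂) = 0.72 / √(1/33 + 1/64) = 3.3596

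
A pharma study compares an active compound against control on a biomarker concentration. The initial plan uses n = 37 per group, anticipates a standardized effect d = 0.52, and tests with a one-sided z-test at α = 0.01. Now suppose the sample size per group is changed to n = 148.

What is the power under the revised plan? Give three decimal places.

Power ≈ 0.984

With n = 148 per group: δ = d·√(n/2) = 0.52 × √(148/2) = 4.4732. Critical value z_{0.01} = 2.326.
Revised power = Φ(δ − 2.326) = Φ(2.147) = 0.9841.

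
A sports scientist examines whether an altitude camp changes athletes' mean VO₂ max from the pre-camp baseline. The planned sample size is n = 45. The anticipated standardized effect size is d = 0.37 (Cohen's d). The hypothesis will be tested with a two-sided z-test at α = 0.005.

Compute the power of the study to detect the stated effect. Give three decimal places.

Noncentrality parameter: δ = d·√n = 0.37 × √45 = 2.4820
Critical value for a two-sided test at α = 0.005: z_{α/2} = 2.807.
Power = Φ(δ − 2.807) + Φ(−δ − 2.807) = Φ(-0.325) + Φ(-5.289) = 0.3726 + 0.0000 = 0.3726.

Power ≈ 0.373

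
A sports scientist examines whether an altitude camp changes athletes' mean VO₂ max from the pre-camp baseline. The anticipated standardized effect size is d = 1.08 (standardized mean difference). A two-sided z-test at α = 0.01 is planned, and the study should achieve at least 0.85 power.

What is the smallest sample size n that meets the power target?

Set Φ(δ − 2.576) = 0.85; then δ − 2.576 = Φ⁻¹(0.85) = 1.036, giving δ = 3.612.
(For δ > 0 the lower-tail rejection region contributes negligibly to power, so the one-term inversion is standard.)
δ = d·√n ⇒ n = (δ/d)² = (3.612 / 1.08)² = 11.19.
Rounding up, n = 12.

n = 12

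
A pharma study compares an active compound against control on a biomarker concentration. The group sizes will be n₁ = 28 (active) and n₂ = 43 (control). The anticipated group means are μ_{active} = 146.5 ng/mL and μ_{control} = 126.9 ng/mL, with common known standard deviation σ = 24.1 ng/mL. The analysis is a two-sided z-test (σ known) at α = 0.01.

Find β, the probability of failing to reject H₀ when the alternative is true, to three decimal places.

β ≈ 0.220

Standardized effect: d = |μ_{active} − μ_{control}| / σ = |146.5 − 126.9| / 24.1 = 0.8133
Noncentrality parameter: δ = d / √(1/n₁ + 1/n₂) = 0.8133 / √(1/28 + 1/43) = 3.3491
Two-sided α = 0.01 → critical value z_{0.005} = 2.576.
Power = Φ(δ − 2.576) + Φ(−δ − 2.576) = Φ(0.773) + Φ(-5.925) = 0.7803 + 0.0000 = 0.7803.
Type II error: β = 1 − power = 1 − 0.7803 = 0.2197.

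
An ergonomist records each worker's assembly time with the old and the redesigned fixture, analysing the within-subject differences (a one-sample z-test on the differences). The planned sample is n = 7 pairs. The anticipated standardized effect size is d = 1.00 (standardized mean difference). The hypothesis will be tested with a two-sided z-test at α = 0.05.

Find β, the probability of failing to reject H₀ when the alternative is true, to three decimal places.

Noncentrality parameter: δ = d·√n = 1.00 × √7 = 2.6458
Two-sided α = 0.05 → critical value z_{0.025} = 1.960.
Power = Φ(δ − 1.960) + Φ(−δ − 1.960) = Φ(0.686) + Φ(-4.606) = 0.7536 + 0.0000 = 0.7536.
Type II error: β = 1 − power = 1 − 0.7536 = 0.2464.

β ≈ 0.246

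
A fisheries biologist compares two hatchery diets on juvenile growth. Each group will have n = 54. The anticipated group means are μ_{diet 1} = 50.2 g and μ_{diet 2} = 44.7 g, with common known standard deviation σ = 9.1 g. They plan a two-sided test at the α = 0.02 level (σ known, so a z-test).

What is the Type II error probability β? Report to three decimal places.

β ≈ 0.208

Standardized effect: d = |μ_{diet 1} − μ_{diet 2}| / σ = |50.2 − 44.7| / 9.1 = 0.6044
Noncentrality parameter: δ = d·√(n/2) = 0.6044 × √(54/2) = 3.1405
Critical value for a two-sided test at α = 0.02: z_{α/2} = 2.326.
Power = Φ(δ − 2.326) + Φ(−δ − 2.326) = Φ(0.814) + Φ(-5.467) = 0.7922 + 0.0000 = 0.7922.
Type II error: β = 1 − power = 1 − 0.7922 = 0.2078.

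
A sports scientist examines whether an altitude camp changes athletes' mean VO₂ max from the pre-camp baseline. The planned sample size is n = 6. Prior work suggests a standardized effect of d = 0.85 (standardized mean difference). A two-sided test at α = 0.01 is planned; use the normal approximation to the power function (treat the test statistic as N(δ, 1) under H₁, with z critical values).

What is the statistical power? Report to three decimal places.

Power ≈ 0.311

Noncentrality parameter: δ = d·√n = 0.85 × √6 = 2.0821
Two-sided α = 0.01 → critical value z_{0.005} = 2.576.
Power = Φ(δ − 2.576) + Φ(−δ − 2.576) = Φ(-0.494) + Φ(-4.658) = 0.3107 + 0.0000 = 0.3107.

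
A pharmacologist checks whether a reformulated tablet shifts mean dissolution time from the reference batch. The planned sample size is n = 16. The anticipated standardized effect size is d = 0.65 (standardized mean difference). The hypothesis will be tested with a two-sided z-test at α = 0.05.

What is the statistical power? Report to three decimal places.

Noncentrality parameter: δ = d·√n = 0.65 × √16 = 2.6000
Two-sided α = 0.05 → critical value z_{0.025} = 1.960.
Power = Φ(δ − 1.960) + Φ(−δ − 1.960) = Φ(0.640) + Φ(-4.560) = 0.7389 + 0.0000 = 0.7389.

Power ≈ 0.739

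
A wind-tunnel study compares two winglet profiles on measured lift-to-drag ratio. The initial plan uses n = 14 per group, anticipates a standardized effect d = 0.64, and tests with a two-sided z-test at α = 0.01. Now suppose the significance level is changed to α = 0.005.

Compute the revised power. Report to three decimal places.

Power ≈ 0.133

δ = d·√(n/2) = 0.64 × √(14/2) = 1.6933 (unchanged). New critical value: z_{0.0025} = 2.807.
Revised power = Φ(δ − 2.807) + Φ(−δ − 2.807) = Φ(-1.114) + Φ(-4.500) = 0.1327 + 0.0000 = 0.1327.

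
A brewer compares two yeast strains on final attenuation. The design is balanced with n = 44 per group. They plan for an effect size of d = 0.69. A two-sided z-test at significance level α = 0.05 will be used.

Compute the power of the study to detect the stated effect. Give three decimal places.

Power ≈ 0.899

Noncentrality parameter: δ = d·√(n/2) = 0.69 × √(44/2) = 3.2364
Two-sided α = 0.05 → critical value z_{0.025} = 1.960.
Power = Φ(δ − 1.960) + Φ(−δ − 1.960) = Φ(1.276) + Φ(-5.196) = 0.8991 + 0.0000 = 0.8991.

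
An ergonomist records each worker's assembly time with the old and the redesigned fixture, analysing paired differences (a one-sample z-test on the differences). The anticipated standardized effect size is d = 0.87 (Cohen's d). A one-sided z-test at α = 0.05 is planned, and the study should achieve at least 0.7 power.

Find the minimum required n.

Set Φ(δ − 1.645) = 0.7; then δ − 1.645 = Φ⁻¹(0.7) = 0.524, giving δ = 2.169.
δ = d·√n ⇒ n = (δ/d)² = (2.169 / 0.87)² = 6.22.
Rounding up, n = 7.

n = 7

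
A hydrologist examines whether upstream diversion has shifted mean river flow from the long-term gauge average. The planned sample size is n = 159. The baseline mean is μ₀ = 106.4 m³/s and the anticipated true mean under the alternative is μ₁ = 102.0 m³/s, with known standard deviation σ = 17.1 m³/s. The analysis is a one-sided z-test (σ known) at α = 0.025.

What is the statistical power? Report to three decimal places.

Power ≈ 0.901

Standardized effect: d = |μ₁ − μ₀| / σ = |102.0 − 106.4| / 17.1 = 0.2573
Noncentrality parameter: δ = d·√n = 0.2573 × √159 = 3.2446
Critical value for a one-sided test at α = 0.025: z_α = 1.960.
Power = P(Z > 1.960 − δ) = Φ(1.285) = 0.9005.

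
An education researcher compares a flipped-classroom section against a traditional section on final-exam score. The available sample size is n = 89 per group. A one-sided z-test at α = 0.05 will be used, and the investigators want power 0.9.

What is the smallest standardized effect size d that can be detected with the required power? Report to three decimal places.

Need Φ(δ − 1.645) = 0.9, so δ = 1.645 + 1.282 = 2.926.
δ = d·√(n/2) ⇒ d = δ/√(n/2) = 2.926/√(89/2) = 0.4387.

d ≈ 0.439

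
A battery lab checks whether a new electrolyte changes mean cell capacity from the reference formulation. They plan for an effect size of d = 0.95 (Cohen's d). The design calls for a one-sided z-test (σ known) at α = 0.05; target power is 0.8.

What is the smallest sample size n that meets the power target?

n = 7

For power 0.8 need Φ(δ − z_{0.05}) = 0.8, so δ = z_{0.05} + z_{0.20} = 1.645 + 0.842 = 2.486.
δ = d·√n ⇒ n = (δ/d)² = (2.486 / 0.95)² = 6.85.
Round up to the next whole unit.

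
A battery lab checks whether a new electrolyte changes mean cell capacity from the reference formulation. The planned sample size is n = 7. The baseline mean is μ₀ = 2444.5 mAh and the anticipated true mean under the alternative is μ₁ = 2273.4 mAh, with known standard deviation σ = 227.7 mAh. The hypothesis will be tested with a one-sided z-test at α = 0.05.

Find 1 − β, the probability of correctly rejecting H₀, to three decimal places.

Power ≈ 0.634

Standardized effect: d = |μ₁ − μ₀| / σ = |2273.4 − 2444.5| / 227.7 = 0.7514
Noncentrality parameter: δ = d·√n = 0.7514 × √7 = 1.9881
Critical value for a one-sided test at α = 0.05: z_α = 1.645.
Power = P(Z > 1.645 − δ) = Φ(0.343) = 0.6343.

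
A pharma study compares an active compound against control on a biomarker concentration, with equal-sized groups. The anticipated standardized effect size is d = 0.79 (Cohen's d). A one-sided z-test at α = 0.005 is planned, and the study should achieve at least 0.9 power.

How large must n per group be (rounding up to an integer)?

Set Φ(δ − 2.576) = 0.9; then δ − 2.576 = Φ⁻¹(0.9) = 1.282, giving δ = 3.857.
δ = d·√(n/2) ⇒ n = 2(δ/d)² = 2 × (3.857 / 0.79)² = 47.68.
Round up to the next whole unit.

n = 48 per group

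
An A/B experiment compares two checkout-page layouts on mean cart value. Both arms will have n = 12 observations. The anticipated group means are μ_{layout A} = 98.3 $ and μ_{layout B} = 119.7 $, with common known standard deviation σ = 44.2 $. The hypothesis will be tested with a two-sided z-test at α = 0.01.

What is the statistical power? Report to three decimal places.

Power ≈ 0.082

Standardized effect: d = |μ_{layout A} − μ_{layout B}| / σ = |98.3 − 119.7| / 44.2 = 0.4842
Noncentrality parameter: δ = d·√(n/2) = 0.4842 × √(12/2) = 1.1860
Critical value for a two-sided test at α = 0.01: z_{α/2} = 2.576.
Power = Φ(δ − 2.576) + Φ(−δ − 2.576) = Φ(-1.390) + Φ(-3.762) = 0.0823 + 0.0001 = 0.0824.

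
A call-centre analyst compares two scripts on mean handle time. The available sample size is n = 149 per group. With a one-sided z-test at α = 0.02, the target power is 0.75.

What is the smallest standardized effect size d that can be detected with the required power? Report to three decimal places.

d ≈ 0.316

Need Φ(δ − 2.054) = 0.75, so δ = 2.054 + 0.674 = 2.728.
δ = d·√(n/2) ⇒ d = δ/√(n/2) = 2.728/√(149/2) = 0.3161.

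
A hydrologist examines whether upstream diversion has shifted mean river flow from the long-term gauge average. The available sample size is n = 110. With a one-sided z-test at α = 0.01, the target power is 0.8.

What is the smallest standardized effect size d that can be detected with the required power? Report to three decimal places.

Need Φ(δ − 2.326) = 0.8, so δ = 2.326 + 0.842 = 3.168.
δ = d·√n ⇒ d = δ/√n = 3.168/√110 = 0.3021.

d ≈ 0.302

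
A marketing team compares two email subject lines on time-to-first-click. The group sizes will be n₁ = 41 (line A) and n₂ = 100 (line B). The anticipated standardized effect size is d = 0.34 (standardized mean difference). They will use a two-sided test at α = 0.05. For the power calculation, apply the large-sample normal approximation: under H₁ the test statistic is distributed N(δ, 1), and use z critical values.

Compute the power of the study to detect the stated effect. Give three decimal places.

Noncentrality parameter: δ = d / √(1/n₁ + 1/n₂) = 0.34 / √(1/41 + 1/100) = 1.8334
Critical value for a two-sided test at α = 0.05: z_{α/2} = 1.960.
Power = Φ(δ − 1.960) + Φ(−δ − 1.960) = Φ(-0.127) + Φ(-3.793) = 0.4496 + 0.0001 = 0.4497.

Power ≈ 0.450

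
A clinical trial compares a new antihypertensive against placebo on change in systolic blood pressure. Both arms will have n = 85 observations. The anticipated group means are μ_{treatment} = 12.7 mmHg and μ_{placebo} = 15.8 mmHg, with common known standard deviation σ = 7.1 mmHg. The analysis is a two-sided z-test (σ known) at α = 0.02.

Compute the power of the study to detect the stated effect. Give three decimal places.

Power ≈ 0.698

Standardized effect: d = |μ_{treatment} − μ_{placebo}| / σ = |12.7 − 15.8| / 7.1 = 0.4366
Noncentrality parameter: δ = d·√(n/2) = 0.4366 × √(85/2) = 2.8464
Critical value for a two-sided test at α = 0.02: z_{α/2} = 2.326.
Power = Φ(δ − 2.326) + Φ(−δ − 2.326) = Φ(0.520) + Φ(-5.173) = 0.6985 + 0.0000 = 0.6985.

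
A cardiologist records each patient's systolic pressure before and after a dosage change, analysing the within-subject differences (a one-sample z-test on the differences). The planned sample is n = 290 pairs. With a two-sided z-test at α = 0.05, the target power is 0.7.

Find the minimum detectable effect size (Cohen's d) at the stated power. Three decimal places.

Need Φ(δ − 1.960) = 0.7, so δ = 1.960 + 0.524 = 2.484.
(The second rejection-region term Φ(−δ − z_{α/2}) is negligible and dropped.)
δ = d·√n ⇒ d = δ/√n = 2.484/√290 = 0.1459.

d ≈ 0.146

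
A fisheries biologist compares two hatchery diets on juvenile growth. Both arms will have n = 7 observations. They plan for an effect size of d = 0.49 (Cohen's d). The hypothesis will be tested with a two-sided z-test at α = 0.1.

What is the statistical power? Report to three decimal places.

Power ≈ 0.238

Noncentrality parameter: δ = d·√(n/2) = 0.49 × √(7/2) = 0.9167
Two-sided α = 0.1 → critical value z_{0.05} = 1.645.
Power = Φ(δ − 1.645) + Φ(−δ − 1.645) = Φ(-0.728) + Φ(-2.562) = 0.2333 + 0.0052 = 0.2385.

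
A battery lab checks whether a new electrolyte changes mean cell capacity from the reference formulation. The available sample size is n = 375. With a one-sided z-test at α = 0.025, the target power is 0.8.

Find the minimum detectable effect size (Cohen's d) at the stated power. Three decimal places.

Need Φ(δ − 1.960) = 0.8, so δ = 1.960 + 0.842 = 2.802.
δ = d·√n ⇒ d = δ/√n = 2.802/√375 = 0.1447.

d ≈ 0.145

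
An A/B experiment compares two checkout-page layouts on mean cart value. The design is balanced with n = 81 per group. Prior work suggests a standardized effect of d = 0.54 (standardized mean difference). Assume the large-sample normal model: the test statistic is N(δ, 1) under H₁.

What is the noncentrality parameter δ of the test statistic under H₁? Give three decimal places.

The noncentrality parameter scales effect size by the design's sample-size factor: δ = d·√(n/2) = 0.54 × √(81/2) = 3.4365

δ ≈ 3.437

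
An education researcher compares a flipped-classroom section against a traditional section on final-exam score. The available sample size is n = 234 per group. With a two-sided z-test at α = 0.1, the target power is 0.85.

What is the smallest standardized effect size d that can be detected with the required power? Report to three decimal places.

Required noncentrality: δ = z_{0.05} + z_{0.15} = 1.645 + 1.036 = 2.681.
(Lower-tail contribution to power is negligible for δ > 0.)
δ = d·√(n/2) ⇒ d = δ/√(n/2) = 2.681/√(234/2) = 0.2479.

d ≈ 0.248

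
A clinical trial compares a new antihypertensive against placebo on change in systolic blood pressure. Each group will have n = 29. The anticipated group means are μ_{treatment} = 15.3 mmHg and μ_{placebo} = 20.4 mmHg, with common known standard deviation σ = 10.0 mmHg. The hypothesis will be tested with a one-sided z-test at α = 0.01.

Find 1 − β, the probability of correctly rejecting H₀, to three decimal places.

Power ≈ 0.350

Standardized effect: d = |μ_{treatment} − μ_{placebo}| / σ = |15.3 − 20.4| / 10.0 = 0.5100
Noncentrality parameter: λ = d·√(n/2) = 0.5100 × √(29/2) = 1.9420
One-sided α = 0.01 → critical value z_{0.01} = 2.326.
Power = P(Z > 2.326 − λ) = Φ(-0.384) = 0.3504.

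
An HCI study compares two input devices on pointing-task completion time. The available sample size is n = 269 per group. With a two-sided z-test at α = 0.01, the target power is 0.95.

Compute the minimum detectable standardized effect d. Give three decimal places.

Need Φ(δ − 2.576) = 0.95, so δ = 2.576 + 1.645 = 4.221.
(The second rejection-region term Φ(−δ − z_{α/2}) is negligible and dropped.)
δ = d·√(n/2) ⇒ d = δ/√(n/2) = 4.221/√(269/2) = 0.3639.

d ≈ 0.364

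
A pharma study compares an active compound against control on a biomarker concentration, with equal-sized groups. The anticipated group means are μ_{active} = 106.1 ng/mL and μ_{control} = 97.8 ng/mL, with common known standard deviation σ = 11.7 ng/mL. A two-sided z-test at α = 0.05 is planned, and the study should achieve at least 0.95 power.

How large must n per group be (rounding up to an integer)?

n = 52 per group

Standardized effect: d = |μ_{active} − μ_{control}| / σ = |106.1 − 97.8| / 11.7 = 0.7094
For power 0.95 need Φ(δ − z_{0.025}) = 0.95, so δ = z_{0.025} + z_{0.05} = 1.960 + 1.645 = 3.605.
(Ignoring the negligible lower-tail rejection probability gives the usual closed-form inversion.)
δ = d·√(n/2) ⇒ n = 2(δ/d)² = 2 × (3.605 / 0.7094)² = 51.64.
Rounding up, n = 52 per group.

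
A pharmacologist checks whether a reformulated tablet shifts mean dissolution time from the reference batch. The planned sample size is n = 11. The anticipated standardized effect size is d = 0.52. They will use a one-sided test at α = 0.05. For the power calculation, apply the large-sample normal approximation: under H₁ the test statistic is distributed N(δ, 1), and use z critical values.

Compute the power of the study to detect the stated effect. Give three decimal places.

Power ≈ 0.532

Noncentrality parameter: δ = d·√n = 0.52 × √11 = 1.7246
One-sided α = 0.05 → critical value z_{0.05} = 1.645.
Power = Φ(δ − 1.645) = Φ(0.080) = 0.5318.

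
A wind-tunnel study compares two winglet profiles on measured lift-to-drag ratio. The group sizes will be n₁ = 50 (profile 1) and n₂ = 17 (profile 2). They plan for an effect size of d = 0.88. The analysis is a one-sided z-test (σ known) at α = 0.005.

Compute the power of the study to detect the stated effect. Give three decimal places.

Power ≈ 0.712

Noncentrality parameter: δ = d / √(1/n₁ + 1/n₂) = 0.88 / √(1/50 + 1/17) = 3.1344
One-sided α = 0.005 → critical value z_{0.005} = 2.576.
Power = P(Z > 2.576 − δ) = Φ(0.559) = 0.7118.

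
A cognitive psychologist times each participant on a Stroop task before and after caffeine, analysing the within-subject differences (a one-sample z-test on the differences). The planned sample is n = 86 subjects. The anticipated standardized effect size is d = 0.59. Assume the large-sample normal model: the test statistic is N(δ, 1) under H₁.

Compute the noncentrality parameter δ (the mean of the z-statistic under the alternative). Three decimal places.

δ = d·√n = 0.59 × √86 = 5.4714

δ ≈ 5.471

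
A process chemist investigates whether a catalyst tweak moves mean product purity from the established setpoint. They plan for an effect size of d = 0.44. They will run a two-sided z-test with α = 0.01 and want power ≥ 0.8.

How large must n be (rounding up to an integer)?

n = 61

Set Φ(δ − 2.576) = 0.8; then δ − 2.576 = Φ⁻¹(0.8) = 0.842, giving δ = 3.417.
(For δ > 0 the lower-tail rejection region contributes negligibly to power, so the one-term inversion is standard.)
δ = d·√n ⇒ n = (δ/d)² = (3.417 / 0.44)² = 60.33.
Rounding up, n = 61.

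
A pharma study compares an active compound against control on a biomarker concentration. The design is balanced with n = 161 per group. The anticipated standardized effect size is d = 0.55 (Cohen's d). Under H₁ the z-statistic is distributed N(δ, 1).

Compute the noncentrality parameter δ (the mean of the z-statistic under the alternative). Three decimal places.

δ ≈ 4.935

δ = d·√(n/2) = 0.55 × √(161/2) = 4.9347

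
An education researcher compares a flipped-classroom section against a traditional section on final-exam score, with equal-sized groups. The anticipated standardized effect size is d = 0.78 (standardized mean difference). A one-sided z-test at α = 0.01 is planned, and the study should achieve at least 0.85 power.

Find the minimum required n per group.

For power 0.85 need Φ(δ − z_{0.01}) = 0.85, so δ = z_{0.01} + z_{0.15} = 2.326 + 1.036 = 3.363.
δ = d·√(n/2) ⇒ n = 2(δ/d)² = 2 × (3.363 / 0.78)² = 37.17.
Round up to the next whole unit.

n = 38 per group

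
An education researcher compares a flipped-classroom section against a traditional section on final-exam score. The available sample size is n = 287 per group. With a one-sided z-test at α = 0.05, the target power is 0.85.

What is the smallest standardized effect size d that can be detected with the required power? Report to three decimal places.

d ≈ 0.224

Need Φ(δ − 1.645) = 0.85, so δ = 1.645 + 1.036 = 2.681.
δ = d·√(n/2) ⇒ d = δ/√(n/2) = 2.681/√(287/2) = 0.2238.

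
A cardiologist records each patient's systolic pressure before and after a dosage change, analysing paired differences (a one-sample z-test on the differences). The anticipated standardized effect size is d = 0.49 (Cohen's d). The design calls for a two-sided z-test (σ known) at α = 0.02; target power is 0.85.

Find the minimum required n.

For power 0.85 need Φ(δ − z_{0.01}) = 0.85, so δ = z_{0.01} + z_{0.15} = 2.326 + 1.036 = 3.363.
(Ignoring the negligible lower-tail rejection probability gives the usual closed-form inversion.)
δ = d·√n ⇒ n = (δ/d)² = (3.363 / 0.49)² = 47.10.
Rounding up, n = 48.

n = 48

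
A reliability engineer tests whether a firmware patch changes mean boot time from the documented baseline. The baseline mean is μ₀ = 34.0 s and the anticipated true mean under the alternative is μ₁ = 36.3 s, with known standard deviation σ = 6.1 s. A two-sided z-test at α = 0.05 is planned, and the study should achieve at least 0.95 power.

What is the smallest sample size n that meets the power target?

Standardized effect: d = |μ₁ − μ₀| / σ = |36.3 − 34.0| / 6.1 = 0.3770
Set Φ(δ − 1.960) = 0.95; then δ − 1.960 = Φ⁻¹(0.95) = 1.645, giving δ = 3.605.
(Ignoring the negligible lower-tail rejection probability gives the usual closed-form inversion.)
δ = d·√n ⇒ n = (δ/d)² = (3.605 / 0.3770)² = 91.41.
Round up to the next whole unit.

n = 92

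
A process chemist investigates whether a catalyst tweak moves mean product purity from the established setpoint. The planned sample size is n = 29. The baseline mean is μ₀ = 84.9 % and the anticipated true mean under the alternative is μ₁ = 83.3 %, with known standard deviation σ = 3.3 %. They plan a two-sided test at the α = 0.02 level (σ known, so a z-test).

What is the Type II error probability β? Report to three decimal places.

Standardized effect: d = |μ₁ − μ₀| / σ = |83.3 − 84.9| / 3.3 = 0.4848
Noncentrality parameter: λ = d·√n = 0.4848 × √29 = 2.6110
Two-sided α = 0.02 → critical value z_{0.01} = 2.326.
Power = Φ(λ − 2.326) + Φ(−λ − 2.326) = Φ(0.285) + Φ(-4.937) = 0.6120 + 0.0000 = 0.6120.
Type II error: β = 1 − power = 1 − 0.6120 = 0.3880.

β ≈ 0.388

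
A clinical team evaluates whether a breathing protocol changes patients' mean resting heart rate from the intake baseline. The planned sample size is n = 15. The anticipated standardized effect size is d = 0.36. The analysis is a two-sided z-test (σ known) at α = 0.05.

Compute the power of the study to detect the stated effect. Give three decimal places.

Power ≈ 0.286

Noncentrality parameter: δ = d·√n = 0.36 × √15 = 1.3943
Two-sided α = 0.05 → critical value z_{0.025} = 1.960.
Power = Φ(δ − 1.960) + Φ(−δ − 1.960) = Φ(-0.566) + Φ(-3.354) = 0.2858 + 0.0004 = 0.2862.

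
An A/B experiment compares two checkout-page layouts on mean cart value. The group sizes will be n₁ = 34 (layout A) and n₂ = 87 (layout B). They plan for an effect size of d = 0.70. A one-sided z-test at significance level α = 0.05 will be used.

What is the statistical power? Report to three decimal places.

Noncentrality parameter: δ = d / √(1/n₁ + 1/n₂) = 0.70 / √(1/34 + 1/87) = 3.4610
Critical value for a one-sided test at α = 0.05: z_α = 1.645.
Power = Φ(δ − 1.645) = Φ(1.816) = 0.9653.

Power ≈ 0.965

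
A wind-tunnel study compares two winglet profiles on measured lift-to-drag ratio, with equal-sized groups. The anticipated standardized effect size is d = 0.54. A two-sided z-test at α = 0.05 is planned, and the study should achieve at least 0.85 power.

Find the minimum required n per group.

For power 0.85 need Φ(δ − z_{0.025}) = 0.85, so δ = z_{0.025} + z_{0.15} = 1.960 + 1.036 = 2.996.
(For δ > 0 the lower-tail rejection region contributes negligibly to power, so the one-term inversion is standard.)
δ = d·√(n/2) ⇒ n = 2(δ/d)² = 2 × (2.996 / 0.54)² = 61.58.
Rounding up, n = 62 per group.

n = 62 per group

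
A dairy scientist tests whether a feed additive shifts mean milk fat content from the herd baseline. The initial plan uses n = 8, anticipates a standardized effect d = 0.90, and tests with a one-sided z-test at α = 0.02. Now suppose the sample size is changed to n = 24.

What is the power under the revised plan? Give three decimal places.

Power ≈ 0.991

With n = 24: δ = d·√n = 0.90 × √24 = 4.4091. Critical value z_{0.02} = 2.054.
Revised power = P(Z > 2.054 − δ) = Φ(2.355) = 0.9907.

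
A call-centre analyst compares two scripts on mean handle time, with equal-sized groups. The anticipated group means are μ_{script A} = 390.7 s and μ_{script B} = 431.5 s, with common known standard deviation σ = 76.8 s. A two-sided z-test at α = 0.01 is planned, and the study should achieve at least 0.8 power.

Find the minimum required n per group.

Standardized effect: d = |μ_{script A} − μ_{script B}| / σ = |390.7 − 431.5| / 76.8 = 0.5312
For power 0.8 need Φ(δ − z_{0.005}) = 0.8, so δ = z_{0.005} + z_{0.20} = 2.576 + 0.842 = 3.417.
(For δ > 0 the lower-tail rejection region contributes negligibly to power, so the one-term inversion is standard.)
δ = d·√(n/2) ⇒ n = 2(δ/d)² = 2 × (3.417 / 0.5312)² = 82.76.
Round up to the next whole unit.

n = 83 per group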